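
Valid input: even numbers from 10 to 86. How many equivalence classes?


Constraint: even integers in [10, 86]
Class 1: x < 10 — out-of-range invalid
Class 2: x in [10,86] but odd — wrong type invalid
Class 3: x in [10,86] and even — valid
Class 4: x > 86 — out-of-range invalid
Total equivalence classes: 4

4 equivalence classes


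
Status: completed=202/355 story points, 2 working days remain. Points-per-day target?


Formula: Required rate = Remaining points / Days left
Remaining = 355 - 202 = 153 points
Required rate = 153 / 2 = 76.5 points/day

76.5 points/day


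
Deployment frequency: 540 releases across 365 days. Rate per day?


Formula: deployments per day = releases / days
= 540 / 365
= 1.479 deploys/day
(equivalently, 10.36 deploys/week)

1.479 deploys/day


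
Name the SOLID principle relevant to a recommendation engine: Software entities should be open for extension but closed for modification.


This describes the Open/Closed Principle (OCP)

Open/Closed Principle (OCP)


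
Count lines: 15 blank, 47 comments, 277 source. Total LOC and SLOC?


Total LOC = blank + comment + code
Total LOC = 15 + 47 + 277 = 339
SLOC (source only) = code = 277

Total LOC: 339, SLOC: 277


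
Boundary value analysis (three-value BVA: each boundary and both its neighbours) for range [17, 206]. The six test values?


Range: [17, 206]
Boundaries: just below min, min, min+1, max-1, max, just above max
Values: [16, 17, 18, 205, 206, 207]

[16, 17, 18, 205, 206, 207]


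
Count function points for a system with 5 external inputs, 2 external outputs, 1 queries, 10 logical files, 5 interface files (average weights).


UFP = EI*4 + EO*5 + EQ*4 + ILF*10 + EIF*7
UFP = 5*4 + 2*5 + 1*4 + 10*10 + 5*7
UFP = 20 + 10 + 4 + 100 + 35
UFP = 169

169


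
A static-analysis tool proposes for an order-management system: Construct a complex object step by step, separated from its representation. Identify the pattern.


This matches the Builder pattern

Builder


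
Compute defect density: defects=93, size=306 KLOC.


Defect density = defects / KLOC
Defect density = 93 / 306
Defect density = 0.304 defects/KLOC

0.304 defects/KLOC


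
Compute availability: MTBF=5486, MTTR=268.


Availability = MTBF / (MTBF + MTTR)
Availability = 5486 / (5486 + 268)
Availability = 5486 / 5754
Availability = 95.3424%

95.3424%


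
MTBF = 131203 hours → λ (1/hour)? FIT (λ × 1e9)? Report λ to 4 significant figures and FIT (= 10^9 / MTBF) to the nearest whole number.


Formula: λ = 1 / MTBF; FIT = λ × 1e9 = 1e9 / MTBF
λ = 1 / 131203 ≈ 7.622e-06 failures/hour
FIT = 1e9 / 131203 ≈ 7622 failures per 1e9 hours (nearest whole number)

λ = 7.622e-06 /h, FIT = 7622


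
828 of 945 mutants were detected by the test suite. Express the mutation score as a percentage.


Mutation score = killed / total * 100
Mutation score = 828 / 945 * 100
Mutation score = 87.62%

87.62%


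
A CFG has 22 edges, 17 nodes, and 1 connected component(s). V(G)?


Formula: V(G) = E - N + 2P
V(G) = 22 - 17 + 2*1
V(G) = 5 + 2
V(G) = 7

7


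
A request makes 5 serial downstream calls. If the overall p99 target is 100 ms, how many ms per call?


Formula: per_stage = total_budget / stages
per_stage = 100 / 5
per_stage = 20.0 ms

20.0 ms


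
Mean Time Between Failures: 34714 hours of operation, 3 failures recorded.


Formula: MTBF = Total operating time / Number of failures
MTBF = 34714 / 3
MTBF = 11571.33 hours

11571.33 hours


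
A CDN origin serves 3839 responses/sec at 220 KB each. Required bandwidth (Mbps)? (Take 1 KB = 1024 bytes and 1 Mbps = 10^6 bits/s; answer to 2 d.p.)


Formula: Mbps = payload_bytes * RPS * 8 / 1e6
Payload per request = 220 KB = 220 * 1024 = 225280 bytes
Total bytes/sec = 225280 * 3839 = 864849920
Total bits/sec = 864849920 * 8 = 6918799360
Mbps = 6918799360 / 1e6 = 6918.8

6918.8 Mbps


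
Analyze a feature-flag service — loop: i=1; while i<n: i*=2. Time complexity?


Reasoning: i doubles each step so iterations are log2(n)
Complexity: O(log n)

O(log n)


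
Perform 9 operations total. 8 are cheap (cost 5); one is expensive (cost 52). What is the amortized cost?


Formula: Amortized cost = Total cost / Operations
Total cost = (8 * 5) + (1 * 52)
Total cost = 40 + 52 = 92
Amortized = 92 / 9 = 10.2222

10.2222


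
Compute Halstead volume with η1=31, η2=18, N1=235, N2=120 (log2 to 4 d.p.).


Formula: V = N * log2(η), where N = N1 + N2 and η = η1 + η2
η = 31 + 18 = 49
N = 235 + 120 = 355
log2(49) ≈ 5.6147
V = 355 * 5.6147 = 1993.22

1993.22


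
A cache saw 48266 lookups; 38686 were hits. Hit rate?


Formula: hit rate = hits / (hits + misses) * 100
hit rate = 38686 / (38686 + 9580) * 100
hit rate = 38686 / 48266 * 100
hit rate = 80.15%

80.15%


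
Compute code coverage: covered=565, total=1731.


Coverage = covered / total * 100
Coverage = 565 / 1731 * 100
Coverage = 32.64%

32.64%


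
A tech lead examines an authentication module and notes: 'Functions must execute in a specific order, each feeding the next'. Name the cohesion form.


Reasoning: Output of one is input to next
Type: Sequential cohesion

Sequential cohesion


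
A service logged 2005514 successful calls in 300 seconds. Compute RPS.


Formula: throughput = requests / seconds
throughput = 2005514 / 300
throughput = 6685.05 requests/second

6685.05 requests/second


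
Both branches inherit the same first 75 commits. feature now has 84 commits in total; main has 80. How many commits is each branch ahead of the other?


Common ancestor: commit #75
feature commits after divergence: 84 - 75 = 9
main commits after divergence: 80 - 75 = 5
feature is 9 commits ahead of main
main is 5 commits ahead of feature

feature ahead: 9, main ahead: 5


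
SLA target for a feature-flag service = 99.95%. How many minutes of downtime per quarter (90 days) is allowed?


Formula: allowed downtime = period * (100 - SLA) / 100
Period (quarter (90 days)) = 129600 minutes
Unavailability fraction = (100 - 99.95) / 100
Allowed downtime = 129600 * (100 - 99.95) / 100
Allowed downtime = 64.8 minutes

64.8 minutes


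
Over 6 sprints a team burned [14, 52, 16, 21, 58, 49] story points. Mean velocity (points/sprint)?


Formula: Avg velocity = Total points / Number of sprints
Points: [14, 52, 16, 21, 58, 49]
Sum = 14 + 52 + 16 + 21 + 58 + 49 = 210
Avg velocity = 210 / 6 = 35.0 points/sprint

35.0 points/sprint


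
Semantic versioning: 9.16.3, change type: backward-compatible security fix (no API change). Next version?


Current: 9.16.3
Change category: 'backward-compatible security fix (no API change)' → patch bump
SemVer rule: patch bump → increment PATCH (MAJOR and MINOR unchanged)
New: 9.16.4

9.16.4


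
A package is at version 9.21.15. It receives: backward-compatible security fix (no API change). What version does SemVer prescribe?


Current: 9.21.15
Change category: 'backward-compatible security fix (no API change)' → patch bump
SemVer rule: patch bump → increment PATCH (MAJOR and MINOR unchanged)
New: 9.21.16

9.21.16


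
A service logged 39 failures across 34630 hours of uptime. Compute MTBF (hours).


Formula: MTBF = Total operating time / Number of failures
MTBF = 34630 / 39
MTBF = 887.95 hours

887.95 hours


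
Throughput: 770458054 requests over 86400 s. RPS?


Formula: throughput = requests / seconds
throughput = 770458054 / 86400
throughput = 8917.34 requests/second

8917.34 requests/second


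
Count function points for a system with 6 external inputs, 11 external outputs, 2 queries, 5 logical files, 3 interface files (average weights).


UFP = EI*4 + EO*5 + EQ*4 + ILF*10 + EIF*7
UFP = 6*4 + 11*5 + 2*4 + 5*10 + 3*7
UFP = 24 + 55 + 8 + 50 + 21
UFP = 158

158


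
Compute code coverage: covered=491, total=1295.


Coverage = covered / total * 100
Coverage = 491 / 1295 * 100
Coverage = 37.92%

37.92%


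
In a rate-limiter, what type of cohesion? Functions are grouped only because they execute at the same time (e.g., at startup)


Reasoning: Related by timing only
Type: Temporal cohesion

Temporal cohesion


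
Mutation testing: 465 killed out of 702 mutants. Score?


Mutation score = killed / total * 100
Mutation score = 465 / 702 * 100
Mutation score = 66.24%

66.24%


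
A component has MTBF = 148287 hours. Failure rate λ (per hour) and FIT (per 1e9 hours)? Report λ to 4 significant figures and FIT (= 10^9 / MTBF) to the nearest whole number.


Formula: λ = 1 / MTBF; FIT = λ × 1e9 = 1e9 / MTBF
λ = 1 / 148287 ≈ 6.744e-06 failures/hour
FIT = 1e9 / 148287 ≈ 6744 failures per 1e9 hours (nearest whole number)

λ = 6.744e-06 /h, FIT = 6744


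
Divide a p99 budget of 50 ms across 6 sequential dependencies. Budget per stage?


Formula: per_stage = total_budget / stages
per_stage = 50 / 6
per_stage = 8.33 ms

8.33 ms


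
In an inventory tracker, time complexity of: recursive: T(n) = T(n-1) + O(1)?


Reasoning: linear recursion with constant work per frame
Complexity: O(n)

O(n)


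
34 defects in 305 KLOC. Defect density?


Defect density = defects / KLOC
Defect density = 34 / 305
Defect density = 0.111 defects/KLOC

0.111 defects/KLOC


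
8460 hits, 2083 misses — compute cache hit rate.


Formula: hit rate = hits / (hits + misses) * 100
hit rate = 8460 / (8460 + 2083) * 100
hit rate = 8460 / 10543 * 100
hit rate = 80.24%

80.24%


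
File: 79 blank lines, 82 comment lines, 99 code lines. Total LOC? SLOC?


Total LOC = blank + comment + code
Total LOC = 79 + 82 + 99 = 260
SLOC (source only) = code = 99

Total LOC: 260, SLOC: 99


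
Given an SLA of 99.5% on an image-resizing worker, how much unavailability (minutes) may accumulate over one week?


Formula: allowed downtime = period * (100 - SLA) / 100
Period (week) = 10080 minutes
Unavailability fraction = (100 - 99.5) / 100
Allowed downtime = 10080 * (100 - 99.5) / 100
Allowed downtime = 50.4 minutes

50.4 minutes


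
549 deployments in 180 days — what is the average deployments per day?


Formula: deployments per day = releases / days
= 549 / 180
= 3.05 deploys/day
(equivalently, 21.35 deploys/week)

3.05 deploys/day


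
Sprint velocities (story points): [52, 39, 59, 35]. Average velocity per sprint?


Formula: Avg velocity = Total points / Number of sprints
Points: [52, 39, 59, 35]
Sum = 52 + 39 + 59 + 35 = 185
Avg velocity = 185 / 4 = 46.25 points/sprint

46.25 points/sprint


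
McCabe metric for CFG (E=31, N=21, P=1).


Formula: V(G) = E - N + 2P
V(G) = 31 - 21 + 2*1
V(G) = 10 + 2
V(G) = 12

12


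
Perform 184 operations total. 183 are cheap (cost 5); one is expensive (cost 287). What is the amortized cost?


Formula: Amortized cost = Total cost / Operations
Total cost = (183 * 5) + (1 * 287)
Total cost = 915 + 287 = 1202
Amortized = 1202 / 184 = 6.5326

6.5326


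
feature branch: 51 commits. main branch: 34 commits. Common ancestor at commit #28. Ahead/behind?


Common ancestor: commit #28
feature commits after divergence: 51 - 28 = 23
main commits after divergence: 34 - 28 = 6
feature is 23 commits ahead of main
main is 6 commits ahead of feature

feature ahead: 23, main ahead: 6


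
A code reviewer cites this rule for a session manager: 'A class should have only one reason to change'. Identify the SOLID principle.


This describes the Single Responsibility Principle (SRP)

Single Responsibility Principle (SRP)


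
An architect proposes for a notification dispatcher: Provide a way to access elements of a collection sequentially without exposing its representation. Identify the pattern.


This matches the Iterator pattern

Iterator


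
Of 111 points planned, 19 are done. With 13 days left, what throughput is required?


Formula: Required rate = Remaining points / Days left
Remaining = 111 - 19 = 92 points
Required rate = 92 / 13 = 7.08 points/day

7.08 points/day


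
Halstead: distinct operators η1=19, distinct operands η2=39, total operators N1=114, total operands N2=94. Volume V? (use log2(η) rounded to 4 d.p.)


Formula: V = N * log2(η), where N = N1 + N2 and η = η1 + η2
η = 19 + 39 = 58
N = 114 + 94 = 208
log2(58) ≈ 5.8580
V = 208 * 5.8580 = 1218.46

1218.46


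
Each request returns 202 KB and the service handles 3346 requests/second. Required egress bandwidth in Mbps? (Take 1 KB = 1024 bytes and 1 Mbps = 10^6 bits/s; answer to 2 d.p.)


Formula: Mbps = payload_bytes * RPS * 8 / 1e6
Payload per request = 202 KB = 202 * 1024 = 206848 bytes
Total bytes/sec = 206848 * 3346 = 692113408
Total bits/sec = 692113408 * 8 = 5536907264
Mbps = 5536907264 / 1e6 = 5536.91

5536.91 Mbps


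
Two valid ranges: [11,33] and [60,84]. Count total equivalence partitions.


Valid ranges: [11,33] and [60,84]
Class 1: x < 11 — invalid
Class 2: 11 ≤ x ≤ 33 — valid
Class 3: 33 < x < 60 — invalid (gap between ranges)
Class 4: 60 ≤ x ≤ 84 — valid
Class 5: x > 84 — invalid
Total equivalence classes: 5

5 equivalence classes


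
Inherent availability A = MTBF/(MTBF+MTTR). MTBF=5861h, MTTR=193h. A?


Availability = MTBF / (MTBF + MTTR)
Availability = 5861 / (5861 + 193)
Availability = 5861 / 6054
Availability = 96.812%

96.812%


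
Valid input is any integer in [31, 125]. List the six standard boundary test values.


Range: [31, 125]
Boundaries: just below min, min, min+1, max-1, max, just above max
Values: [30, 31, 32, 124, 125, 126]

[30, 31, 32, 124, 125, 126]


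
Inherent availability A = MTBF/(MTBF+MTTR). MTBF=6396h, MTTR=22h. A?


Availability = MTBF / (MTBF + MTTR)
Availability = 6396 / (6396 + 22)
Availability = 6396 / 6418
Availability = 99.6572%

99.6572%


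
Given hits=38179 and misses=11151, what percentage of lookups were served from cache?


Formula: hit rate = hits / (hits + misses) * 100
hit rate = 38179 / (38179 + 11151) * 100
hit rate = 38179 / 49330 * 100
hit rate = 77.4%

77.4%


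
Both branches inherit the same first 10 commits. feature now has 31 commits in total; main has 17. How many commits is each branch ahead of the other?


Common ancestor: commit #10
feature commits after divergence: 31 - 10 = 21
main commits after divergence: 17 - 10 = 7
feature is 21 commits ahead of main
main is 7 commits ahead of feature

feature ahead: 21, main ahead: 7


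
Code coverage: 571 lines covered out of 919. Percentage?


Coverage = covered / total * 100
Coverage = 571 / 919 * 100
Coverage = 62.13%

62.13%


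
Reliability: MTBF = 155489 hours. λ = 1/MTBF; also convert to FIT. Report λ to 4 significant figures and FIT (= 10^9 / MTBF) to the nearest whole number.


Formula: λ = 1 / MTBF; FIT = λ × 1e9 = 1e9 / MTBF
λ = 1 / 155489 ≈ 6.431e-06 failures/hour
FIT = 1e9 / 155489 ≈ 6431 failures per 1e9 hours (nearest whole number)

λ = 6.431e-06 /h, FIT = 6431


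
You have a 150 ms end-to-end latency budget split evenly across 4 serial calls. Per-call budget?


Formula: per_stage = total_budget / stages
per_stage = 150 / 4
per_stage = 37.5 ms

37.5 ms


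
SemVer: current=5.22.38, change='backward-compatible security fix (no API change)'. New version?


Current: 5.22.38
Change category: 'backward-compatible security fix (no API change)' → patch bump
SemVer rule: patch bump → increment PATCH (MAJOR and MINOR unchanged)
New: 5.22.39

5.22.39


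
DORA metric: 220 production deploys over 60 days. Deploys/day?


Formula: deployments per day = releases / days
= 220 / 60
= 3.667 deploys/day
(equivalently, 25.67 deploys/week)

3.667 deploys/day


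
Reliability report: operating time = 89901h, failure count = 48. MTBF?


Formula: MTBF = Total operating time / Number of failures
MTBF = 89901 / 48
MTBF = 1872.94 hours

1872.94 hours


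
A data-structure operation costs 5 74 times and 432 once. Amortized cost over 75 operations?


Formula: Amortized cost = Total cost / Operations
Total cost = (74 * 5) + (1 * 432)
Total cost = 370 + 432 = 802
Amortized = 802 / 75 = 10.6933

10.6933


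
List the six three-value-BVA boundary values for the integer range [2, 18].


Range: [2, 18]
Boundaries: just below min, min, min+1, max-1, max, just above max
Values: [1, 2, 3, 17, 18, 19]

[1, 2, 3, 17, 18, 19]


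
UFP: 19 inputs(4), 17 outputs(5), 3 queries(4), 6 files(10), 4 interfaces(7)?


UFP = EI*4 + EO*5 + EQ*4 + ILF*10 + EIF*7
UFP = 19*4 + 17*5 + 3*4 + 6*10 + 4*7
UFP = 76 + 85 + 12 + 60 + 28
UFP = 261

261


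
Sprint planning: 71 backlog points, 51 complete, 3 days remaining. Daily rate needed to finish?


Formula: Required rate = Remaining points / Days left
Remaining = 71 - 51 = 20 points
Required rate = 20 / 3 = 6.67 points/day

6.67 points/day


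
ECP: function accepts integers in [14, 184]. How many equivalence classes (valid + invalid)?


Valid range: [14, 184]
Class 1: x < 14 — invalid
Class 2: 14 ≤ x ≤ 184 — valid
Class 3: x > 184 — invalid
Total equivalence classes: 3

3 equivalence classes


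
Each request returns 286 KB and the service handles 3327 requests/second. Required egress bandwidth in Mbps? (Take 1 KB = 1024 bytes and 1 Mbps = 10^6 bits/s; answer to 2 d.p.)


Formula: Mbps = payload_bytes * RPS * 8 / 1e6
Payload per request = 286 KB = 286 * 1024 = 292864 bytes
Total bytes/sec = 292864 * 3327 = 974358528
Total bits/sec = 974358528 * 8 = 7794868224
Mbps = 7794868224 / 1e6 = 7794.87

7794.87 Mbps


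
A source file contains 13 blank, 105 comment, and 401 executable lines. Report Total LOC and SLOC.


Total LOC = blank + comment + code
Total LOC = 13 + 105 + 401 = 519
SLOC (source only) = code = 401

Total LOC: 519, SLOC: 401


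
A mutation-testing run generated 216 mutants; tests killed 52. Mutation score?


Mutation score = killed / total * 100
Mutation score = 52 / 216 * 100
Mutation score = 24.07%

24.07%


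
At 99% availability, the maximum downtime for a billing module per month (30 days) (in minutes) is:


Formula: allowed downtime = period * (100 - SLA) / 100
Period (month (30 days)) = 43200 minutes
Unavailability fraction = (100 - 99.0) / 100
Allowed downtime = 43200 * (100 - 99.0) / 100
Allowed downtime = 432.0 minutes

432.0 minutes


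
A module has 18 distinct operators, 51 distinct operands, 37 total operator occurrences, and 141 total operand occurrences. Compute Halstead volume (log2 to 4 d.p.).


Formula: V = N * log2(η), where N = N1 + N2 and η = η1 + η2
η = 18 + 51 = 69
N = 37 + 141 = 178
log2(69) ≈ 6.1085
V = 178 * 6.1085 = 1087.31

1087.31


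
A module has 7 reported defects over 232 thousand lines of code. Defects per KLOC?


Defect density = defects / KLOC
Defect density = 7 / 232
Defect density = 0.03 defects/KLOC

0.03 defects/KLOC


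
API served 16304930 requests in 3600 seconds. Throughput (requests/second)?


Formula: throughput = requests / seconds
throughput = 16304930 / 3600
throughput = 4529.15 requests/second

4529.15 requests/second


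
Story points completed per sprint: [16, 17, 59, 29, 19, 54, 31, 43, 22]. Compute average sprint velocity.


Formula: Avg velocity = Total points / Number of sprints
Points: [16, 17, 59, 29, 19, 54, 31, 43, 22]
Sum = 16 + 17 + 59 + 29 + 19 + 54 + 31 + 43 + 22 = 290
Avg velocity = 290 / 9 = 32.22 points/sprint

32.22 points/sprint


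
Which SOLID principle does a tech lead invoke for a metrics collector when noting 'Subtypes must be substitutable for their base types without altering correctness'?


This describes the Liskov Substitution Principle (LSP)

Liskov Substitution Principle (LSP)


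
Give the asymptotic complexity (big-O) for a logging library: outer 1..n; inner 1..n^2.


Reasoning: n times n^2
Complexity: O(n^3)

O(n^3)


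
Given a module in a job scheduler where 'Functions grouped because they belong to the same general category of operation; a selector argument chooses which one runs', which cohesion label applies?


Reasoning: Grouped by category of activity, not by data or sequence
Type: Logical cohesion

Logical cohesion


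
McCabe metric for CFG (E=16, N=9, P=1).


Formula: V(G) = E - N + 2P
V(G) = 16 - 9 + 2*1
V(G) = 7 + 2
V(G) = 9

9


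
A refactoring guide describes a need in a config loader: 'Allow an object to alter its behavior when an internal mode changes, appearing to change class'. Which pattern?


This matches the State pattern

State


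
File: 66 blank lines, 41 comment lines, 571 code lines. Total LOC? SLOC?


Total LOC = blank + comment + code
Total LOC = 66 + 41 + 571 = 678
SLOC (source only) = code = 571

Total LOC: 678, SLOC: 571


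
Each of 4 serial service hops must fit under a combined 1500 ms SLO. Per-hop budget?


Formula: per_stage = total_budget / stages
per_stage = 1500 / 4
per_stage = 375.0 ms

375.0 ms


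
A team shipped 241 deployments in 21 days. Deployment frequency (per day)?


Formula: deployments per day = releases / days
= 241 / 21
= 11.476 deploys/day
(equivalently, 80.33 deploys/week)

11.476 deploys/day


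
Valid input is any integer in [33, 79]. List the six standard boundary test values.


Range: [33, 79]
Boundaries: just below min, min, min+1, max-1, max, just above max
Values: [32, 33, 34, 78, 79, 80]

[32, 33, 34, 78, 79, 80]


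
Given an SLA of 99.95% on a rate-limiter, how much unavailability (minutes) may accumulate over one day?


Formula: allowed downtime = period * (100 - SLA) / 100
Period (day) = 1440 minutes
Unavailability fraction = (100 - 99.95) / 100
Allowed downtime = 1440 * (100 - 99.95) / 100
Allowed downtime = 0.72 minutes

0.72 minutes


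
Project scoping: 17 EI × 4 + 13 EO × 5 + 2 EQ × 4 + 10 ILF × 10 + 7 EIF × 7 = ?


UFP = EI*4 + EO*5 + EQ*4 + ILF*10 + EIF*7
UFP = 17*4 + 13*5 + 2*4 + 10*10 + 7*7
UFP = 68 + 65 + 8 + 100 + 49
UFP = 290

290


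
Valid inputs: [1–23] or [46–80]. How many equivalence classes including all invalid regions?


Valid ranges: [1,23] and [46,80]
Class 1: x < 1 — invalid
Class 2: 1 ≤ x ≤ 23 — valid
Class 3: 23 < x < 46 — invalid (gap between ranges)
Class 4: 46 ≤ x ≤ 80 — valid
Class 5: x > 80 — invalid
Total equivalence classes: 5

5 equivalence classes


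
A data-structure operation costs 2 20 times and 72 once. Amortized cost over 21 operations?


Formula: Amortized cost = Total cost / Operations
Total cost = (20 * 2) + (1 * 72)
Total cost = 40 + 72 = 112
Amortized = 112 / 21 = 5.3333

5.3333


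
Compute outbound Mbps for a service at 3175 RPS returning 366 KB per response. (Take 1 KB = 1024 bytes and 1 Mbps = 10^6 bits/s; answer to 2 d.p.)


Formula: Mbps = payload_bytes * RPS * 8 / 1e6
Payload per request = 366 KB = 366 * 1024 = 374784 bytes
Total bytes/sec = 374784 * 3175 = 1189939200
Total bits/sec = 1189939200 * 8 = 9519513600
Mbps = 9519513600 / 1e6 = 9519.51

9519.51 Mbps


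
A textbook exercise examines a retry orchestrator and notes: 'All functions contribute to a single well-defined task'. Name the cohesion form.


Reasoning: Best: single purpose
Type: Functional cohesion

Functional cohesion


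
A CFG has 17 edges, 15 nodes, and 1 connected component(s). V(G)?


Formula: V(G) = E - N + 2P
V(G) = 17 - 15 + 2*1
V(G) = 2 + 2
V(G) = 4

4


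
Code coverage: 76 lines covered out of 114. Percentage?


Coverage = covered / total * 100
Coverage = 76 / 114 * 100
Coverage = 66.67%

66.67%


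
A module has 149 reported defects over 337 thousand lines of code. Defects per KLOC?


Defect density = defects / KLOC
Defect density = 149 / 337
Defect density = 0.442 defects/KLOC

0.442 defects/KLOC


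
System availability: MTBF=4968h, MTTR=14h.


Availability = MTBF / (MTBF + MTTR)
Availability = 4968 / (4968 + 14)
Availability = 4968 / 4982
Availability = 99.719%

99.719%


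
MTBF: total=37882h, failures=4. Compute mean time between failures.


Formula: MTBF = Total operating time / Number of failures
MTBF = 37882 / 4
MTBF = 9470.5 hours

9470.5 hours


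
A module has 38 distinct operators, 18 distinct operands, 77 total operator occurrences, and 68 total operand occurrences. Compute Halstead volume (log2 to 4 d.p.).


Formula: V = N * log2(η), where N = N1 + N2 and η = η1 + η2
η = 38 + 18 = 56
N = 77 + 68 = 145
log2(56) ≈ 5.8074
V = 145 * 5.8074 = 842.07

842.07


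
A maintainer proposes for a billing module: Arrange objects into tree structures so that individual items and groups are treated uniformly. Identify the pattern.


This matches the Composite pattern

Composite


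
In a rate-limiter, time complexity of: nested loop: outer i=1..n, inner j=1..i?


Reasoning: triangle: n(n+1)/2 ~ n^2/2
Complexity: O(n^2)

O(n^2)


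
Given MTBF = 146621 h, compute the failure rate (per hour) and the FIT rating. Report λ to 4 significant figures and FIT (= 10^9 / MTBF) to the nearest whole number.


Formula: λ = 1 / MTBF; FIT = λ × 1e9 = 1e9 / MTBF
λ = 1 / 146621 ≈ 6.820e-06 failures/hour
FIT = 1e9 / 146621 ≈ 6820 failures per 1e9 hours (nearest whole number)

λ = 6.820e-06 /h, FIT = 6820


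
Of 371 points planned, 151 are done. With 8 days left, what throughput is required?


Formula: Required rate = Remaining points / Days left
Remaining = 371 - 151 = 220 points
Required rate = 220 / 8 = 27.5 points/day

27.5 points/day


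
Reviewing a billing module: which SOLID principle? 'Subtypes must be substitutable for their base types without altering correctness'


This describes the Liskov Substitution Principle (LSP)

Liskov Substitution Principle (LSP)


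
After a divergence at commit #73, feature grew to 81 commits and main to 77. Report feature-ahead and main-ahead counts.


Common ancestor: commit #73
feature commits after divergence: 81 - 73 = 8
main commits after divergence: 77 - 73 = 4
feature is 8 commits ahead of main
main is 4 commits ahead of feature

feature ahead: 8, main ahead: 4


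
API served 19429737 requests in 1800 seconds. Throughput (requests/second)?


Formula: throughput = requests / seconds
throughput = 19429737 / 1800
throughput = 10794.3 requests/second

10794.3 requests/second


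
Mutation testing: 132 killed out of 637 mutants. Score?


Mutation score = killed / total * 100
Mutation score = 132 / 637 * 100
Mutation score = 20.72%

20.72%


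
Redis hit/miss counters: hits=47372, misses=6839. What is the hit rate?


Formula: hit rate = hits / (hits + misses) * 100
hit rate = 47372 / (47372 + 6839) * 100
hit rate = 47372 / 54211 * 100
hit rate = 87.38%

87.38%


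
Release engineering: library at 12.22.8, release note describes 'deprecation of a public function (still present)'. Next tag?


Current: 12.22.8
Change category: 'deprecation of a public function (still present)' → minor bump
SemVer rule: minor bump → increment MINOR, reset PATCH to 0 (MAJOR unchanged)
New: 12.23.0

12.23.0


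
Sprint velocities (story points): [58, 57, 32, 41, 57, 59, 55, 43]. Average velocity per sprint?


Formula: Avg velocity = Total points / Number of sprints
Points: [58, 57, 32, 41, 57, 59, 55, 43]
Sum = 58 + 57 + 32 + 41 + 57 + 59 + 55 + 43 = 402
Avg velocity = 402 / 8 = 50.25 points/sprint

50.25 points/sprint


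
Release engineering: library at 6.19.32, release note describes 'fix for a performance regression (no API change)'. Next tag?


Current: 6.19.32
Change category: 'fix for a performance regression (no API change)' → patch bump
SemVer rule: patch bump → increment PATCH (MAJOR and MINOR unchanged)
New: 6.19.33

6.19.33


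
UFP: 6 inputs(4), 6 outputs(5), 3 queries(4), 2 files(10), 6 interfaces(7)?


UFP = EI*4 + EO*5 + EQ*4 + ILF*10 + EIF*7
UFP = 6*4 + 6*5 + 3*4 + 2*10 + 6*7
UFP = 24 + 30 + 12 + 20 + 42
UFP = 128

128


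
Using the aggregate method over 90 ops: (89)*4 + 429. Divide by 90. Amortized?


Formula: Amortized cost = Total cost / Operations
Total cost = (89 * 4) + (1 * 429)
Total cost = 356 + 429 = 785
Amortized = 785 / 90 = 8.7222

8.7222


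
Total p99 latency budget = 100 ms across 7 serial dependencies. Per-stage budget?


Formula: per_stage = total_budget / stages
per_stage = 100 / 7
per_stage = 14.29 ms

14.29 ms


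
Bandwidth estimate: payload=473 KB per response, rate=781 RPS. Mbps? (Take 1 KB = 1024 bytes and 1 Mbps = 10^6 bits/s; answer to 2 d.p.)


Formula: Mbps = payload_bytes * RPS * 8 / 1e6
Payload per request = 473 KB = 473 * 1024 = 484352 bytes
Total bytes/sec = 484352 * 781 = 378278912
Total bits/sec = 378278912 * 8 = 3026231296
Mbps = 3026231296 / 1e6 = 3026.23

3026.23 Mbps


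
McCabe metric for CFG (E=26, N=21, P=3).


Formula: V(G) = E - N + 2P
V(G) = 26 - 21 + 2*3
V(G) = 5 + 6
V(G) = 11

11


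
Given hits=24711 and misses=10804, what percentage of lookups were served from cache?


Formula: hit rate = hits / (hits + misses) * 100
hit rate = 24711 / (24711 + 10804) * 100
hit rate = 24711 / 35515 * 100
hit rate = 69.58%

69.58%


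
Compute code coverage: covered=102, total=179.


Coverage = covered / total * 100
Coverage = 102 / 179 * 100
Coverage = 56.98%

56.98%


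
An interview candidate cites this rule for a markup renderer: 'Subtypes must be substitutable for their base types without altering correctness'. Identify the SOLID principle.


This describes the Liskov Substitution Principle (LSP)

Liskov Substitution Principle (LSP)


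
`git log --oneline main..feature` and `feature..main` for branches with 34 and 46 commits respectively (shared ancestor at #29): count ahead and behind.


Common ancestor: commit #29
feature commits after divergence: 34 - 29 = 5
main commits after divergence: 46 - 29 = 17
feature is 5 commits ahead of main
main is 17 commits ahead of feature

feature ahead: 5, main ahead: 17


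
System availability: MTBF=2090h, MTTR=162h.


Availability = MTBF / (MTBF + MTTR)
Availability = 2090 / (2090 + 162)
Availability = 2090 / 2252
Availability = 92.8064%

92.8064%


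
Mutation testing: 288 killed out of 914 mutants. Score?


Mutation score = killed / total * 100
Mutation score = 288 / 914 * 100
Mutation score = 31.51%

31.51%


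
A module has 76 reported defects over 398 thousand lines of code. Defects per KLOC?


Defect density = defects / KLOC
Defect density = 76 / 398
Defect density = 0.191 defects/KLOC

0.191 defects/KLOC


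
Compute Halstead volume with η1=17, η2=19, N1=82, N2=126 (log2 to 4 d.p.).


Formula: V = N * log2(η), where N = N1 + N2 and η = η1 + η2
η = 17 + 19 = 36
N = 82 + 126 = 208
log2(36) ≈ 5.1699
V = 208 * 5.1699 = 1075.34

1075.34


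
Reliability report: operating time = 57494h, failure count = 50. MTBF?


Formula: MTBF = Total operating time / Number of failures
MTBF = 57494 / 50
MTBF = 1149.88 hours

1149.88 hours


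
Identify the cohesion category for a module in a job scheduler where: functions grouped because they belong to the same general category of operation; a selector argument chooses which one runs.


Reasoning: Grouped by category of activity, not by data or sequence
Type: Logical cohesion

Logical cohesion


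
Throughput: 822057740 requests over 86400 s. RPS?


Formula: throughput = requests / seconds
throughput = 822057740 / 86400
throughput = 9514.56 requests/second

9514.56 requests/second


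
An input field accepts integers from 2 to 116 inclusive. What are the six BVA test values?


Range: [2, 116]
Boundaries: just below min, min, min+1, max-1, max, just above max
Values: [1, 2, 3, 115, 116, 117]

[1, 2, 3, 115, 116, 117]


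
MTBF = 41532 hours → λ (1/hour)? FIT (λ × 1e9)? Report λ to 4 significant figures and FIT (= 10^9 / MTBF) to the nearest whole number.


Formula: λ = 1 / MTBF; FIT = λ × 1e9 = 1e9 / MTBF
λ = 1 / 41532 ≈ 2.408e-05 failures/hour
FIT = 1e9 / 41532 ≈ 24078 failures per 1e9 hours (nearest whole number)

λ = 2.408e-05 /h, FIT = 24078


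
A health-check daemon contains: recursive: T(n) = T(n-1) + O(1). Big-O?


Reasoning: linear recursion with constant work per frame
Complexity: O(n)

O(n)


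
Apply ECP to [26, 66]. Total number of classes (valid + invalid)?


Valid range: [26, 66]
Class 1: x < 26 — invalid
Class 2: 26 ≤ x ≤ 66 — valid
Class 3: x > 66 — invalid
Total equivalence classes: 3

3 equivalence classes


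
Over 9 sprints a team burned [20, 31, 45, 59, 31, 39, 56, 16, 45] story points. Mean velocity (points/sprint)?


Formula: Avg velocity = Total points / Number of sprints
Points: [20, 31, 45, 59, 31, 39, 56, 16, 45]
Sum = 20 + 31 + 45 + 59 + 31 + 39 + 56 + 16 + 45 = 342
Avg velocity = 342 / 9 = 38.0 points/sprint

38.0 points/sprint


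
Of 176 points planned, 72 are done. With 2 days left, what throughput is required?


Formula: Required rate = Remaining points / Days left
Remaining = 176 - 72 = 104 points
Required rate = 104 / 2 = 52.0 points/day

52.0 points/day


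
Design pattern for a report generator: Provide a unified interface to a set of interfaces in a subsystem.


This matches the Facade pattern

Facade


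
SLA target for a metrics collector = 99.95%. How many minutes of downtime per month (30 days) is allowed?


Formula: allowed downtime = period * (100 - SLA) / 100
Period (month (30 days)) = 43200 minutes
Unavailability fraction = (100 - 99.95) / 100
Allowed downtime = 43200 * (100 - 99.95) / 100
Allowed downtime = 21.6 minutes

21.6 minutes


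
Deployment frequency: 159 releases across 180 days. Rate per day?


Formula: deployments per day = releases / days
= 159 / 180
= 0.883 deploys/day
(equivalently, 6.18 deploys/week)

0.883 deploys/day


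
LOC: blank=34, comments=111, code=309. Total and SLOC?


Total LOC = blank + comment + code
Total LOC = 34 + 111 + 309 = 454
SLOC (source only) = code = 309

Total LOC: 454, SLOC: 309


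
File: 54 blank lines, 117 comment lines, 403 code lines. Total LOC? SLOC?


Total LOC = blank + comment + code
Total LOC = 54 + 117 + 403 = 574
SLOC (source only) = code = 403

Total LOC: 574, SLOC: 403


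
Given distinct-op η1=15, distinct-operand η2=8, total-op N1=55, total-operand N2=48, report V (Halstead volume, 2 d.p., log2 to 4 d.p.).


Formula: V = N * log2(η), where N = N1 + N2 and η = η1 + η2
η = 15 + 8 = 23
N = 55 + 48 = 103
log2(23) ≈ 4.5236
V = 103 * 4.5236 = 465.93

465.93


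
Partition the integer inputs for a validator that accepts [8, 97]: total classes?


Valid range: [8, 97]
Class 1: x < 8 — invalid
Class 2: 8 ≤ x ≤ 97 — valid
Class 3: x > 97 — invalid
Total equivalence classes: 3

3 equivalence classes


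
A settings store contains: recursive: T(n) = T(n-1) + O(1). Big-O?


Reasoning: linear recursion with constant work per frame
Complexity: O(n)

O(n)


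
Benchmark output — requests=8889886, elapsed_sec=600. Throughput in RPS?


Formula: throughput = requests / seconds
throughput = 8889886 / 600
throughput = 14816.48 requests/second

14816.48 requests/second


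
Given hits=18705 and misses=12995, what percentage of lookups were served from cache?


Formula: hit rate = hits / (hits + misses) * 100
hit rate = 18705 / (18705 + 12995) * 100
hit rate = 18705 / 31700 * 100
hit rate = 59.01%

59.01%


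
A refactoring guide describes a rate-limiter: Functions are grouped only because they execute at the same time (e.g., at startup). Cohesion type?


Reasoning: Related by timing only
Type: Temporal cohesion

Temporal cohesion


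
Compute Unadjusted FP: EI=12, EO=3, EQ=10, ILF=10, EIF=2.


UFP = EI*4 + EO*5 + EQ*4 + ILF*10 + EIF*7
UFP = 12*4 + 3*5 + 10*4 + 10*10 + 2*7
UFP = 48 + 15 + 40 + 100 + 14
UFP = 217

217


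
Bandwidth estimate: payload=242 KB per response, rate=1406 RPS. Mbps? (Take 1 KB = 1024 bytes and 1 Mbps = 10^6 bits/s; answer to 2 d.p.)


Formula: Mbps = payload_bytes * RPS * 8 / 1e6
Payload per request = 242 KB = 242 * 1024 = 247808 bytes
Total bytes/sec = 247808 * 1406 = 348418048
Total bits/sec = 348418048 * 8 = 2787344384
Mbps = 2787344384 / 1e6 = 2787.34

2787.34 Mbps


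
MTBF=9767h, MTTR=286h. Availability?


Availability = MTBF / (MTBF + MTTR)
Availability = 9767 / (9767 + 286)
Availability = 9767 / 10053
Availability = 97.1551%

97.1551%


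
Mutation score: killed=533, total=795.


Mutation score = killed / total * 100
Mutation score = 533 / 795 * 100
Mutation score = 67.04%

67.04%


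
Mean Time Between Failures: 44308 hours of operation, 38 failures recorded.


Formula: MTBF = Total operating time / Number of failures
MTBF = 44308 / 38
MTBF = 1166.0 hours

1166.0 hours


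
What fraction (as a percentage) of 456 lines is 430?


Coverage = covered / total * 100
Coverage = 430 / 456 * 100
Coverage = 94.3%

94.3%


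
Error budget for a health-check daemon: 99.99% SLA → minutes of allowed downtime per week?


Formula: allowed downtime = period * (100 - SLA) / 100
Period (week) = 10080 minutes
Unavailability fraction = (100 - 99.99) / 100
Allowed downtime = 10080 * (100 - 99.99) / 100
Allowed downtime = 1.008 minutes

1.008 minutes


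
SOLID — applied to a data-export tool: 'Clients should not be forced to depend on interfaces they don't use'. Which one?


This describes the Interface Segregation Principle (ISP)

Interface Segregation Principle (ISP)


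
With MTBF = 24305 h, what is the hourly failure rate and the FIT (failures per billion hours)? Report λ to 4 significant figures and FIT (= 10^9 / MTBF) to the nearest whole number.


Formula: λ = 1 / MTBF; FIT = λ × 1e9 = 1e9 / MTBF
λ = 1 / 24305 ≈ 4.114e-05 failures/hour
FIT = 1e9 / 24305 ≈ 41144 failures per 1e9 hours (nearest whole number)

λ = 4.114e-05 /h, FIT = 41144


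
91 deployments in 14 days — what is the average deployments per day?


Formula: deployments per day = releases / days
= 91 / 14
= 6.5 deploys/day
(equivalently, 45.5 deploys/week)

6.5 deploys/day


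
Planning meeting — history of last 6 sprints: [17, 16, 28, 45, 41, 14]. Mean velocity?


Formula: Avg velocity = Total points / Number of sprints
Points: [17, 16, 28, 45, 41, 14]
Sum = 17 + 16 + 28 + 45 + 41 + 14 = 161
Avg velocity = 161 / 6 = 26.83 points/sprint

26.83 points/sprint


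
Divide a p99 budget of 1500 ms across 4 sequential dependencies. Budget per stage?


Formula: per_stage = total_budget / stages
per_stage = 1500 / 4
per_stage = 375.0 ms

375.0 ms


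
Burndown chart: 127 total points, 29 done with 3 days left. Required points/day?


Formula: Required rate = Remaining points / Days left
Remaining = 127 - 29 = 98 points
Required rate = 98 / 3 = 32.67 points/day

32.67 points/day


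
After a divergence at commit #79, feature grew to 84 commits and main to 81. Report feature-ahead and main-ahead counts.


Common ancestor: commit #79
feature commits after divergence: 84 - 79 = 5
main commits after divergence: 81 - 79 = 2
feature is 5 commits ahead of main
main is 2 commits ahead of feature

feature ahead: 5, main ahead: 2


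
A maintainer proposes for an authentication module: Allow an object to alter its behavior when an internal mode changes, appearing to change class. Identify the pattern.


This matches the State pattern

State


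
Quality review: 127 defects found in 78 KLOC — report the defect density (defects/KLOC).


Defect density = defects / KLOC
Defect density = 127 / 78
Defect density = 1.628 defects/KLOC

1.628 defects/KLOC


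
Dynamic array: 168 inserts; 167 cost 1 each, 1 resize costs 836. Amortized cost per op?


Formula: Amortized cost = Total cost / Operations
Total cost = (167 * 1) + (1 * 836)
Total cost = 167 + 836 = 1003
Amortized = 1003 / 168 = 5.9702

5.9702


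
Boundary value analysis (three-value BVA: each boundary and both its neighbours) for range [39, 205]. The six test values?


Range: [39, 205]
Boundaries: just below min, min, min+1, max-1, max, just above max
Values: [38, 39, 40, 204, 205, 206]

[38, 39, 40, 204, 205, 206]
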